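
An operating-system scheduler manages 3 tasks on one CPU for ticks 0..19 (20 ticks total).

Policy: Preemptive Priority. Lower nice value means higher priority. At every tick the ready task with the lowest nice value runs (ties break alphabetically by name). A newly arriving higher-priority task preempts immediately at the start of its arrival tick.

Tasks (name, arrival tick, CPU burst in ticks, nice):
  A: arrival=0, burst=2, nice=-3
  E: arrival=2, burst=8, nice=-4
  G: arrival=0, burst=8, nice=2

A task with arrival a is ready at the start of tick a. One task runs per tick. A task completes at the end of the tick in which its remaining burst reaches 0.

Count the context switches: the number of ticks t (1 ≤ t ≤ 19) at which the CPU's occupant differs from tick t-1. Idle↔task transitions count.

t=0: ready={A,G} → run A
t=1: ready={A,G} → run A
t=2: ready={E,G} → run E
t=3: ready={E,G} → run E
t=4: ready={E,G} → run E
t=5: ready={E,G} → run E
t=6: ready={E,G} → run E
t=7: ready={E,G} → run E
t=8: ready={E,G} → run E
t=9: ready={E,G} → run E
t=10: ready={G} → run G
t=11: ready={G} → run G
t=12: ready={G} → run G
t=13: ready={G} → run G
t=14: ready={G} → run G
t=15: ready={G} → run G
t=16: ready={G} → run G
t=17: ready={G} → run G
t=18: (idle)
t=19: (idle)

context switches = 3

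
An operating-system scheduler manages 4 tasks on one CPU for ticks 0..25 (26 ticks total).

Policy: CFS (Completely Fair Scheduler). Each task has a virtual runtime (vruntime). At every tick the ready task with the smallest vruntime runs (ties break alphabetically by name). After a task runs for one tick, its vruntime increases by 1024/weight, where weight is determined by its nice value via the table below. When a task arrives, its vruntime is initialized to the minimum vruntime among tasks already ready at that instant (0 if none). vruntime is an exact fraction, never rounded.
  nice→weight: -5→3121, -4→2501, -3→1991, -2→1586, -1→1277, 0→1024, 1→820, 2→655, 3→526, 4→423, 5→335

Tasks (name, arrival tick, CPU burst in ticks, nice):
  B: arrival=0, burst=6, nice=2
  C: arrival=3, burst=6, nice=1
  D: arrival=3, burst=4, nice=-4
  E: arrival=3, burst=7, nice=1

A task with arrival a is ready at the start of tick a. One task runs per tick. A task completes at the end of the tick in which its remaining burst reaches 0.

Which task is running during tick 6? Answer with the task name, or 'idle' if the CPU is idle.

running at tick 6 = E

t=0: vr[B=0] → run B
t=1: vr[B=1024/655] → run B
t=2: vr[B=2048/655] → run B
t=3: vr[B=3072/655 C=3072/655 D=3072/655 E=3072/655] → run B
t=4: vr[B=4096/655 C=3072/655 D=3072/655 E=3072/655] → run C
t=5: vr[B=4096/655 C=159488/26855 D=3072/655 E=3072/655] → run D
t=6: vr[B=4096/655 C=159488/26855 D=8353792/1638155 E=3072/655] → run E
t=7: vr[B=4096/655 C=159488/26855 D=8353792/1638155 E=159488/26855] → run D
t=8: vr[B=4096/655 C=159488/26855 D=9024512/1638155 E=159488/26855] → run D
t=9: vr[B=4096/655 C=159488/26855 D=9695232/1638155 E=159488/26855] → run D
t=10: vr[B=4096/655 C=159488/26855 E=159488/26855] → run C
t=11: vr[B=4096/655 C=193024/26855 E=159488/26855] → run E
t=12: vr[B=4096/655 C=193024/26855 E=193024/26855] → run B
t=13: vr[B=1024/131 C=193024/26855 E=193024/26855] → run C
t=14: vr[B=1024/131 C=45312/5371 E=193024/26855] → run E
t=15: vr[B=1024/131 C=45312/5371 E=45312/5371] → run B
t=16: vr[C=45312/5371 E=45312/5371] → run C
t=17: vr[C=260096/26855 E=45312/5371] → run E
t=18: vr[C=260096/26855 E=260096/26855] → run C
t=19: vr[C=293632/26855 E=260096/26855] → run E
t=20: vr[C=293632/26855 E=293632/26855] → run C
t=21: vr[E=293632/26855] → run E
t=22: vr[E=327168/26855] → run E
t=23: (idle)
t=24: (idle)
t=25: (idle)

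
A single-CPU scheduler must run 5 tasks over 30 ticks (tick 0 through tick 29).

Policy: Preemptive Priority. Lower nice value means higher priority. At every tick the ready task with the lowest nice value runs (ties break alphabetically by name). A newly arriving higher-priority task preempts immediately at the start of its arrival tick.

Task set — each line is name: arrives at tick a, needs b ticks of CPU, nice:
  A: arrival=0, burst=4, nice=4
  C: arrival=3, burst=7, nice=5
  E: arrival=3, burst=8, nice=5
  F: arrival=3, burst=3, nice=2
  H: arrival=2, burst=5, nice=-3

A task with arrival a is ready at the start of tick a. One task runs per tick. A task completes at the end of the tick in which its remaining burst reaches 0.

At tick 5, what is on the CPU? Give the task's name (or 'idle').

running at tick 5 = H

t=0: ready={A} → run A
t=1: ready={A} → run A
t=2: ready={A,H} → run H
t=3: ready={A,C,E,F,H} → run H
t=4: ready={A,C,E,F,H} → run H
t=5: ready={A,C,E,F,H} → run H
t=6: ready={A,C,E,F,H} → run H
t=7: ready={A,C,E,F} → run F
t=8: ready={A,C,E,F} → run F
t=9: ready={A,C,E,F} → run F
t=10: ready={A,C,E} → run A
t=11: ready={A,C,E} → run A
t=12: ready={C,E} → run C
t=13: ready={C,E} → run C
t=14: ready={C,E} → run C
t=15: ready={C,E} → run C
t=16: ready={C,E} → run C
t=17: ready={C,E} → run C
t=18: ready={C,E} → run C
t=19: ready={E} → run E
t=20: ready={E} → run E
t=21: ready={E} → run E
t=22: ready={E} → run E
t=23: ready={E} → run E
t=24: ready={E} → run E
t=25: ready={E} → run E
t=26: ready={E} → run E
t=27: (idle)
t=28: (idle)
t=29: (idle)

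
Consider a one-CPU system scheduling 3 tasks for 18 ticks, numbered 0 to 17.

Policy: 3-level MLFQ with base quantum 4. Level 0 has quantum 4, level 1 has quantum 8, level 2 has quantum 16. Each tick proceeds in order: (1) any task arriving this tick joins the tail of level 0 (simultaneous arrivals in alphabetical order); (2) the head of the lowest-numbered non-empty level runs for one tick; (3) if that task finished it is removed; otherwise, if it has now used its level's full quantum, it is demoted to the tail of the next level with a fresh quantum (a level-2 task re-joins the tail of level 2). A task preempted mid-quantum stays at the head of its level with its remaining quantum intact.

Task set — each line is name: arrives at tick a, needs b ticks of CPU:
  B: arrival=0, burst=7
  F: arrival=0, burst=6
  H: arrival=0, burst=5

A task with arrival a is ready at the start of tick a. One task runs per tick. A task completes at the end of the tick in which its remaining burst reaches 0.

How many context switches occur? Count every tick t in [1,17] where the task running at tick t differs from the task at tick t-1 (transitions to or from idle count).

context switches = 5

t=0: L0/L1/L2 = BFH/-/- → run B
t=1: L0/L1/L2 = BFH/-/- → run B
t=2: L0/L1/L2 = BFH/-/- → run B
t=3: L0/L1/L2 = BFH/-/- → run B
t=4: L0/L1/L2 = FH/B/- → run F
t=5: L0/L1/L2 = FH/B/- → run F
t=6: L0/L1/L2 = FH/B/- → run F
t=7: L0/L1/L2 = FH/B/- → run F
t=8: L0/L1/L2 = H/BF/- → run H
t=9: L0/L1/L2 = H/BF/- → run H
t=10: L0/L1/L2 = H/BF/- → run H
t=11: L0/L1/L2 = H/BF/- → run H
t=12: L0/L1/L2 = -/BFH/- → run B
t=13: L0/L1/L2 = -/BFH/- → run B
t=14: L0/L1/L2 = -/BFH/- → run B
t=15: L0/L1/L2 = -/FH/- → run F
t=16: L0/L1/L2 = -/FH/- → run F
t=17: L0/L1/L2 = -/H/- → run H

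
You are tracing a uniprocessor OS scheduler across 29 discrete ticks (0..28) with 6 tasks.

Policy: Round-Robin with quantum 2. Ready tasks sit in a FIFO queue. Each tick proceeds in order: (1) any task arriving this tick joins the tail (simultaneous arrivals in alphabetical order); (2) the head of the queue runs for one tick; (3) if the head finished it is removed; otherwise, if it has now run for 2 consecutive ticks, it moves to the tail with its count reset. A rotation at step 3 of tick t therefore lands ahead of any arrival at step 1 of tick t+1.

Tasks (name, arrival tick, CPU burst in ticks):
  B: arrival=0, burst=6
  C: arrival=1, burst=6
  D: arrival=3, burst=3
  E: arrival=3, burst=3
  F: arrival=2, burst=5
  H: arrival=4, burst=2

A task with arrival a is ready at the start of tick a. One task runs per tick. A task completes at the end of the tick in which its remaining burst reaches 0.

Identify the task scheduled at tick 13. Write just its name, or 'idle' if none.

t=0: queue=[B] q_used=0 → run B
t=1: queue=[B,C] q_used=1 → run B
t=2: queue=[C,B,F] q_used=0 → run C
t=3: queue=[C,B,F,D,E] q_used=1 → run C
t=4: queue=[B,F,D,E,C,H] q_used=0 → run B
t=5: queue=[B,F,D,E,C,H] q_used=1 → run B
t=6: queue=[F,D,E,C,H,B] q_used=0 → run F
t=7: queue=[F,D,E,C,H,B] q_used=1 → run F
t=8: queue=[D,E,C,H,B,F] q_used=0 → run D
t=9: queue=[D,E,C,H,B,F] q_used=1 → run D
t=10: queue=[E,C,H,B,F,D] q_used=0 → run E
t=11: queue=[E,C,H,B,F,D] q_used=1 → run E
t=12: queue=[C,H,B,F,D,E] q_used=0 → run C
t=13: queue=[C,H,B,F,D,E] q_used=1 → run C
t=14: queue=[H,B,F,D,E,C] q_used=0 → run H
t=15: queue=[H,B,F,D,E,C] q_used=1 → run H
t=16: queue=[B,F,D,E,C] q_used=0 → run B
t=17: queue=[B,F,D,E,C] q_used=1 → run B
t=18: queue=[F,D,E,C] q_used=0 → run F
t=19: queue=[F,D,E,C] q_used=1 → run F
t=20: queue=[D,E,C,F] q_used=0 → run D
t=21: queue=[E,C,F] q_used=0 → run E
t=22: queue=[C,F] q_used=0 → run C
t=23: queue=[C,F] q_used=1 → run C
t=24: queue=[F] q_used=0 → run F
t=25: (idle)
t=26: (idle)
t=27: (idle)
t=28: (idle)

running at tick 13 = C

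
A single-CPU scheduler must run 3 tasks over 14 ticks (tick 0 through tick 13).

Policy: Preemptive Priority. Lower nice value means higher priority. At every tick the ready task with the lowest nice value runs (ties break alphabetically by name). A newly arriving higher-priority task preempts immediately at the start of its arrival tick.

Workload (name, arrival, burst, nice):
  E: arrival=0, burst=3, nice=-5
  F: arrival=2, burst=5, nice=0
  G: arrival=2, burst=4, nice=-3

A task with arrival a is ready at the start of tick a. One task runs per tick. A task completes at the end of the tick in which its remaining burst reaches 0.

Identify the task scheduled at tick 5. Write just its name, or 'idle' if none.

t=0: ready={E} → run E
t=1: ready={E} → run E
t=2: ready={E,F,G} → run E
t=3: ready={F,G} → run G
t=4: ready={F,G} → run G
t=5: ready={F,G} → run G
t=6: ready={F,G} → run G
t=7: ready={F} → run F
t=8: ready={F} → run F
t=9: ready={F} → run F
t=10: ready={F} → run F
t=11: ready={F} → run F
t=12: (idle)
t=13: (idle)

running at tick 5 = G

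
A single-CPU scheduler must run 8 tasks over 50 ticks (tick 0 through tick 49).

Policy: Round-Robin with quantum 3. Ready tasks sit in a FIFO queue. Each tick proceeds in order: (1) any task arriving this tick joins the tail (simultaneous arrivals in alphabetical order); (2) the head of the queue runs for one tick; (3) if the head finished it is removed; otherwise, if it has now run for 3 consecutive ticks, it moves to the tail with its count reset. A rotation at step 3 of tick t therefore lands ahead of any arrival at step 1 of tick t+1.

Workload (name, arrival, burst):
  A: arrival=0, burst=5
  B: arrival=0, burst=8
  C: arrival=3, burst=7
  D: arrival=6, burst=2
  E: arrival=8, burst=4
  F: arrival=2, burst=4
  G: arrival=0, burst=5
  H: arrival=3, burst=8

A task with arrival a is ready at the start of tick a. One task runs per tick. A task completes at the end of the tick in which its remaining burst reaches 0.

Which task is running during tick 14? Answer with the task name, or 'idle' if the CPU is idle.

t=0: queue=[A,B,G] q_used=0 → run A
t=1: queue=[A,B,G] q_used=1 → run A
t=2: queue=[A,B,G,F] q_used=2 → run A
t=3: queue=[B,G,F,A,C,H] q_used=0 → run B
t=4: queue=[B,G,F,A,C,H] q_used=1 → run B
t=5: queue=[B,G,F,A,C,H] q_used=2 → run B
t=6: queue=[G,F,A,C,H,B,D] q_used=0 → run G
t=7: queue=[G,F,A,C,H,B,D] q_used=1 → run G
t=8: queue=[G,F,A,C,H,B,D,E] q_used=2 → run G
t=9: queue=[F,A,C,H,B,D,E,G] q_used=0 → run F
t=10: queue=[F,A,C,H,B,D,E,G] q_used=1 → run F
t=11: queue=[F,A,C,H,B,D,E,G] q_used=2 → run F
t=12: queue=[A,C,H,B,D,E,G,F] q_used=0 → run A
t=13: queue=[A,C,H,B,D,E,G,F] q_used=1 → run A
t=14: queue=[C,H,B,D,E,G,F] q_used=0 → run C
t=15: queue=[C,H,B,D,E,G,F] q_used=1 → run C
t=16: queue=[C,H,B,D,E,G,F] q_used=2 → run C
t=17: queue=[H,B,D,E,G,F,C] q_used=0 → run H
t=18: queue=[H,B,D,E,G,F,C] q_used=1 → run H
t=19: queue=[H,B,D,E,G,F,C] q_used=2 → run H
t=20: queue=[B,D,E,G,F,C,H] q_used=0 → run B
t=21: queue=[B,D,E,G,F,C,H] q_used=1 → run B
t=22: queue=[B,D,E,G,F,C,H] q_used=2 → run B
t=23: queue=[D,E,G,F,C,H,B] q_used=0 → run D
t=24: queue=[D,E,G,F,C,H,B] q_used=1 → run D
t=25: queue=[E,G,F,C,H,B] q_used=0 → run E
t=26: queue=[E,G,F,C,H,B] q_used=1 → run E
t=27: queue=[E,G,F,C,H,B] q_used=2 → run E
t=28: queue=[G,F,C,H,B,E] q_used=0 → run G
t=29: queue=[G,F,C,H,B,E] q_used=1 → run G
t=30: queue=[F,C,H,B,E] q_used=0 → run F
t=31: queue=[C,H,B,E] q_used=0 → run C
t=32: queue=[C,H,B,E] q_used=1 → run C
t=33: queue=[C,H,B,E] q_used=2 → run C
t=34: queue=[H,B,E,C] q_used=0 → run H
t=35: queue=[H,B,E,C] q_used=1 → run H
t=36: queue=[H,B,E,C] q_used=2 → run H
t=37: queue=[B,E,C,H] q_used=0 → run B
t=38: queue=[B,E,C,H] q_used=1 → run B
t=39: queue=[E,C,H] q_used=0 → run E
t=40: queue=[C,H] q_used=0 → run C
t=41: queue=[H] q_used=0 → run H
t=42: queue=[H] q_used=1 → run H
t=43: (idle)
t=44: (idle)
t=45: (idle)
t=46: (idle)
t=47: (idle)
t=48: (idle)
t=49: (idle)

running at tick 14 = C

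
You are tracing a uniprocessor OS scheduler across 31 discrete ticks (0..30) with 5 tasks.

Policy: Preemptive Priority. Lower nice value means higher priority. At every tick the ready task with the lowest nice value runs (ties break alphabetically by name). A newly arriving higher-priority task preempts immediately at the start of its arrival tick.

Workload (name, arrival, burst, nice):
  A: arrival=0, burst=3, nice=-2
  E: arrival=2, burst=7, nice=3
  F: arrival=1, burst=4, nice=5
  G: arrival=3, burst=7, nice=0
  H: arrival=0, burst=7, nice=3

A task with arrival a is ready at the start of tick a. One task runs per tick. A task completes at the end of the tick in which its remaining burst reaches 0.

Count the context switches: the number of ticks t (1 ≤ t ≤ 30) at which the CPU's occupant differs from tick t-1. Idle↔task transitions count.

t=0: ready={A,H} → run A
t=1: ready={A,F,H} → run A
t=2: ready={A,E,F,H} → run A
t=3: ready={E,F,G,H} → run G
t=4: ready={E,F,G,H} → run G
t=5: ready={E,F,G,H} → run G
t=6: ready={E,F,G,H} → run G
t=7: ready={E,F,G,H} → run G
t=8: ready={E,F,G,H} → run G
t=9: ready={E,F,G,H} → run G
t=10: ready={E,F,H} → run E
t=11: ready={E,F,H} → run E
t=12: ready={E,F,H} → run E
t=13: ready={E,F,H} → run E
t=14: ready={E,F,H} → run E
t=15: ready={E,F,H} → run E
t=16: ready={E,F,H} → run E
t=17: ready={F,H} → run H
t=18: ready={F,H} → run H
t=19: ready={F,H} → run H
t=20: ready={F,H} → run H
t=21: ready={F,H} → run H
t=22: ready={F,H} → run H
t=23: ready={F,H} → run H
t=24: ready={F} → run F
t=25: ready={F} → run F
t=26: ready={F} → run F
t=27: ready={F} → run F
t=28: (idle)
t=29: (idle)
t=30: (idle)

context switches = 5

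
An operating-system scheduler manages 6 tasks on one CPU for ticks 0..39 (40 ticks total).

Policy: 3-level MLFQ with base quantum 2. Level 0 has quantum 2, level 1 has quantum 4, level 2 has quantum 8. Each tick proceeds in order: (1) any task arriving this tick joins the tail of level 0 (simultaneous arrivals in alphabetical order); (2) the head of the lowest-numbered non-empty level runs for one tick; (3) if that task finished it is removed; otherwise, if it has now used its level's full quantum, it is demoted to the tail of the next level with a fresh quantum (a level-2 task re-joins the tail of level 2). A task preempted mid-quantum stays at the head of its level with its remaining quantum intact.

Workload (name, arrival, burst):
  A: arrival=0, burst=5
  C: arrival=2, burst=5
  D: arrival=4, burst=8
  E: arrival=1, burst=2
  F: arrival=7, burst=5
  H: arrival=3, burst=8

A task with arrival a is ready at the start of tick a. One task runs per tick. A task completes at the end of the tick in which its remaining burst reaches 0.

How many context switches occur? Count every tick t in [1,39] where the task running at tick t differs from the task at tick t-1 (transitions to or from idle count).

t=0: L0/L1/L2 = A/-/- → run A
t=1: L0/L1/L2 = AE/-/- → run A
t=2: L0/L1/L2 = EC/A/- → run E
t=3: L0/L1/L2 = ECH/A/- → run E
t=4: L0/L1/L2 = CHD/A/- → run C
t=5: L0/L1/L2 = CHD/A/- → run C
t=6: L0/L1/L2 = HD/AC/- → run H
t=7: L0/L1/L2 = HDF/AC/- → run H
t=8: L0/L1/L2 = DF/ACH/- → run D
t=9: L0/L1/L2 = DF/ACH/- → run D
t=10: L0/L1/L2 = F/ACHD/- → run F
t=11: L0/L1/L2 = F/ACHD/- → run F
t=12: L0/L1/L2 = -/ACHDF/- → run A
t=13: L0/L1/L2 = -/ACHDF/- → run A
t=14: L0/L1/L2 = -/ACHDF/- → run A
t=15: L0/L1/L2 = -/CHDF/- → run C
t=16: L0/L1/L2 = -/CHDF/- → run C
t=17: L0/L1/L2 = -/CHDF/- → run C
t=18: L0/L1/L2 = -/HDF/- → run H
t=19: L0/L1/L2 = -/HDF/- → run H
t=20: L0/L1/L2 = -/HDF/- → run H
t=21: L0/L1/L2 = -/HDF/- → run H
t=22: L0/L1/L2 = -/DF/H → run D
t=23: L0/L1/L2 = -/DF/H → run D
t=24: L0/L1/L2 = -/DF/H → run D
t=25: L0/L1/L2 = -/DF/H → run D
t=26: L0/L1/L2 = -/F/HD → run F
t=27: L0/L1/L2 = -/F/HD → run F
t=28: L0/L1/L2 = -/F/HD → run F
t=29: L0/L1/L2 = -/-/HD → run H
t=30: L0/L1/L2 = -/-/HD → run H
t=31: L0/L1/L2 = -/-/D → run D
t=32: L0/L1/L2 = -/-/D → run D
t=33: (idle)
t=34: (idle)
t=35: (idle)
t=36: (idle)
t=37: (idle)
t=38: (idle)
t=39: (idle)

context switches = 13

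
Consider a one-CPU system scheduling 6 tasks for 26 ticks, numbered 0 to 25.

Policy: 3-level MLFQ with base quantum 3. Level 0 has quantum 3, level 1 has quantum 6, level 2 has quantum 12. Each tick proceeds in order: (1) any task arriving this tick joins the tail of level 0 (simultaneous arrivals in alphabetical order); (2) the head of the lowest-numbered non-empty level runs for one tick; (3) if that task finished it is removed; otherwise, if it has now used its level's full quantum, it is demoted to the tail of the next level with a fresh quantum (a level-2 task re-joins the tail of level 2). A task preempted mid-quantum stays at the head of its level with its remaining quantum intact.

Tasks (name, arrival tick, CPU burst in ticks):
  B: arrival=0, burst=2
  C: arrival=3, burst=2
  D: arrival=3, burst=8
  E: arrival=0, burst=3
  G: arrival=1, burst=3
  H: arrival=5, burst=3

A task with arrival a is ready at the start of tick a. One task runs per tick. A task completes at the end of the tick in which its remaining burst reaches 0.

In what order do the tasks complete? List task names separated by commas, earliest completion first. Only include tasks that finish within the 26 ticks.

t=0: L0/L1/L2 = BE/-/- → run B
t=1: L0/L1/L2 = BEG/-/- → run B
t=2: L0/L1/L2 = EG/-/- → run E
t=3: L0/L1/L2 = EGCD/-/- → run E
t=4: L0/L1/L2 = EGCD/-/- → run E
t=5: L0/L1/L2 = GCDH/-/- → run G
t=6: L0/L1/L2 = GCDH/-/- → run G
t=7: L0/L1/L2 = GCDH/-/- → run G
t=8: L0/L1/L2 = CDH/-/- → run C
t=9: L0/L1/L2 = CDH/-/- → run C
t=10: L0/L1/L2 = DH/-/- → run D
t=11: L0/L1/L2 = DH/-/- → run D
t=12: L0/L1/L2 = DH/-/- → run D
t=13: L0/L1/L2 = H/D/- → run H
t=14: L0/L1/L2 = H/D/- → run H
t=15: L0/L1/L2 = H/D/- → run H
t=16: L0/L1/L2 = -/D/- → run D
t=17: L0/L1/L2 = -/D/- → run D
t=18: L0/L1/L2 = -/D/- → run D
t=19: L0/L1/L2 = -/D/- → run D
t=20: L0/L1/L2 = -/D/- → run D
t=21: (idle)
t=22: (idle)
t=23: (idle)
t=24: (idle)
t=25: (idle)

completion order = B, E, G, C, H, D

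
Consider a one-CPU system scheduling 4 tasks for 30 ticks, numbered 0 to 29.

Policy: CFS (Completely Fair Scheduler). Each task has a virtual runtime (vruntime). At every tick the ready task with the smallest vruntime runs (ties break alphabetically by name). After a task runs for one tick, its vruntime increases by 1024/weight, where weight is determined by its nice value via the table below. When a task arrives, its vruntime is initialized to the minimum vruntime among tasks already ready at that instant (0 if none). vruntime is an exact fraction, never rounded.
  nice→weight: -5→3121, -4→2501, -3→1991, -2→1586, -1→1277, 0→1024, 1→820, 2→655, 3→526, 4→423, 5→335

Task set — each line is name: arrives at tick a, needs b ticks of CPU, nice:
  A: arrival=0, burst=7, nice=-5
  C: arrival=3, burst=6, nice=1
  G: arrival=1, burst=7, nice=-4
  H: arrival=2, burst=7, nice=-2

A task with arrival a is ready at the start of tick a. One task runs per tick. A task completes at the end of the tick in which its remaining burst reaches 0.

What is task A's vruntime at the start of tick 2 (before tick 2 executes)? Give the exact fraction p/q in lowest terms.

vruntime(A, start of tick 2) = 2048/3121

t=0: vr[A=0] → run A
t=1: vr[A=1024/3121 G=1024/3121] → run A
t=2: vr[A=2048/3121 G=1024/3121 H=1024/3121] → run G
t=3: vr[A=2048/3121 C=1024/3121 G=5756928/7805621 H=1024/3121] → run C
t=4: vr[A=2048/3121 C=1008896/639805 G=5756928/7805621 H=1024/3121] → run H
t=5: vr[A=2048/3121 C=1008896/639805 G=5756928/7805621 H=2409984/2474953] → run A
t=6: vr[A=3072/3121 C=1008896/639805 G=5756928/7805621 H=2409984/2474953] → run G
t=7: vr[A=3072/3121 C=1008896/639805 G=8952832/7805621 H=2409984/2474953] → run H
t=8: vr[A=3072/3121 C=1008896/639805 G=8952832/7805621 H=4007936/2474953] → run A
t=9: vr[A=4096/3121 C=1008896/639805 G=8952832/7805621 H=4007936/2474953] → run G
t=10: vr[A=4096/3121 C=1008896/639805 G=12148736/7805621 H=4007936/2474953] → run A
t=11: vr[A=5120/3121 C=1008896/639805 G=12148736/7805621 H=4007936/2474953] → run G
t=12: vr[A=5120/3121 C=1008896/639805 G=15344640/7805621 H=4007936/2474953] → run C
t=13: vr[A=5120/3121 C=1807872/639805 G=15344640/7805621 H=4007936/2474953] → run H
t=14: vr[A=5120/3121 C=1807872/639805 G=15344640/7805621 H=5605888/2474953] → run A
t=15: vr[A=6144/3121 C=1807872/639805 G=15344640/7805621 H=5605888/2474953] → run G
t=16: vr[A=6144/3121 C=1807872/639805 G=18540544/7805621 H=5605888/2474953] → run A
t=17: vr[C=1807872/639805 G=18540544/7805621 H=5605888/2474953] → run H
t=18: vr[C=1807872/639805 G=18540544/7805621 H=7203840/2474953] → run G
t=19: vr[C=1807872/639805 G=21736448/7805621 H=7203840/2474953] → run G
t=20: vr[C=1807872/639805 H=7203840/2474953] → run C
t=21: vr[C=2606848/639805 H=7203840/2474953] → run H
t=22: vr[C=2606848/639805 H=8801792/2474953] → run H
t=23: vr[C=2606848/639805 H=10399744/2474953] → run C
t=24: vr[C=3405824/639805 H=10399744/2474953] → run H
t=25: vr[C=3405824/639805] → run C
t=26: vr[C=840960/127961] → run C
t=27: (idle)
t=28: (idle)
t=29: (idle)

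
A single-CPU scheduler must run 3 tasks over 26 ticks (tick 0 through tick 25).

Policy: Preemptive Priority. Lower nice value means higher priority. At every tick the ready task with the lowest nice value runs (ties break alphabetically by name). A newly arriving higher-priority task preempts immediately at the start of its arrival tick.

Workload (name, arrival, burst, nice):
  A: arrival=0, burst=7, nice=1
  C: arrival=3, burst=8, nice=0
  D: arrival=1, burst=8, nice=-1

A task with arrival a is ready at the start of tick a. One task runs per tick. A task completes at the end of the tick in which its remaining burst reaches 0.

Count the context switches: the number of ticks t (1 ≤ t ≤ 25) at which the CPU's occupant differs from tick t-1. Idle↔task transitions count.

t=0: ready={A} → run A
t=1: ready={A,D} → run D
t=2: ready={A,D} → run D
t=3: ready={A,C,D} → run D
t=4: ready={A,C,D} → run D
t=5: ready={A,C,D} → run D
t=6: ready={A,C,D} → run D
t=7: ready={A,C,D} → run D
t=8: ready={A,C,D} → run D
t=9: ready={A,C} → run C
t=10: ready={A,C} → run C
t=11: ready={A,C} → run C
t=12: ready={A,C} → run C
t=13: ready={A,C} → run C
t=14: ready={A,C} → run C
t=15: ready={A,C} → run C
t=16: ready={A,C} → run C
t=17: ready={A} → run A
t=18: ready={A} → run A
t=19: ready={A} → run A
t=20: ready={A} → run A
t=21: ready={A} → run A
t=22: ready={A} → run A
t=23: (idle)
t=24: (idle)
t=25: (idle)

context switches = 4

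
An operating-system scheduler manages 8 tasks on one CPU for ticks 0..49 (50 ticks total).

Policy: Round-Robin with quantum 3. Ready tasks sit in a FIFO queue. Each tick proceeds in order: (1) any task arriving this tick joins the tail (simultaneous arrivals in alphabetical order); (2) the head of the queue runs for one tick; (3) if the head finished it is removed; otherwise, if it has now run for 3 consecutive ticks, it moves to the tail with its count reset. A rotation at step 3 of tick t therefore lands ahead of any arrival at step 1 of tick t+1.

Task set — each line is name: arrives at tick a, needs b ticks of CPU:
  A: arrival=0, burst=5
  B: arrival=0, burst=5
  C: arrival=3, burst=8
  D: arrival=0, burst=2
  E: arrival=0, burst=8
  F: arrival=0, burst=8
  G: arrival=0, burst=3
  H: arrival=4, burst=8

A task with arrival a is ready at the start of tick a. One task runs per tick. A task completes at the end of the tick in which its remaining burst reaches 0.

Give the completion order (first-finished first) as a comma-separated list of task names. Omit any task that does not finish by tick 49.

completion order = D, G, A, B, E, F, C, H

t=0: queue=[A,B,D,E,F,G] q_used=0 → run A
t=1: queue=[A,B,D,E,F,G] q_used=1 → run A
t=2: queue=[A,B,D,E,F,G] q_used=2 → run A
t=3: queue=[B,D,E,F,G,A,C] q_used=0 → run B
t=4: queue=[B,D,E,F,G,A,C,H] q_used=1 → run B
t=5: queue=[B,D,E,F,G,A,C,H] q_used=2 → run B
t=6: queue=[D,E,F,G,A,C,H,B] q_used=0 → run D
t=7: queue=[D,E,F,G,A,C,H,B] q_used=1 → run D
t=8: queue=[E,F,G,A,C,H,B] q_used=0 → run E
t=9: queue=[E,F,G,A,C,H,B] q_used=1 → run E
t=10: queue=[E,F,G,A,C,H,B] q_used=2 → run E
t=11: queue=[F,G,A,C,H,B,E] q_used=0 → run F
t=12: queue=[F,G,A,C,H,B,E] q_used=1 → run F
t=13: queue=[F,G,A,C,H,B,E] q_used=2 → run F
t=14: queue=[G,A,C,H,B,E,F] q_used=0 → run G
t=15: queue=[G,A,C,H,B,E,F] q_used=1 → run G
t=16: queue=[G,A,C,H,B,E,F] q_used=2 → run G
t=17: queue=[A,C,H,B,E,F] q_used=0 → run A
t=18: queue=[A,C,H,B,E,F] q_used=1 → run A
t=19: queue=[C,H,B,E,F] q_used=0 → run C
t=20: queue=[C,H,B,E,F] q_used=1 → run C
t=21: queue=[C,H,B,E,F] q_used=2 → run C
t=22: queue=[H,B,E,F,C] q_used=0 → run H
t=23: queue=[H,B,E,F,C] q_used=1 → run H
t=24: queue=[H,B,E,F,C] q_used=2 → run H
t=25: queue=[B,E,F,C,H] q_used=0 → run B
t=26: queue=[B,E,F,C,H] q_used=1 → run B
t=27: queue=[E,F,C,H] q_used=0 → run E
t=28: queue=[E,F,C,H] q_used=1 → run E
t=29: queue=[E,F,C,H] q_used=2 → run E
t=30: queue=[F,C,H,E] q_used=0 → run F
t=31: queue=[F,C,H,E] q_used=1 → run F
t=32: queue=[F,C,H,E] q_used=2 → run F
t=33: queue=[C,H,E,F] q_used=0 → run C
t=34: queue=[C,H,E,F] q_used=1 → run C
t=35: queue=[C,H,E,F] q_used=2 → run C
t=36: queue=[H,E,F,C] q_used=0 → run H
t=37: queue=[H,E,F,C] q_used=1 → run H
t=38: queue=[H,E,F,C] q_used=2 → run H
t=39: queue=[E,F,C,H] q_used=0 → run E
t=40: queue=[E,F,C,H] q_used=1 → run E
t=41: queue=[F,C,H] q_used=0 → run F
t=42: queue=[F,C,H] q_used=1 → run F
t=43: queue=[C,H] q_used=0 → run C
t=44: queue=[C,H] q_used=1 → run C
t=45: queue=[H] q_used=0 → run H
t=46: queue=[H] q_used=1 → run H
t=47: (idle)
t=48: (idle)
t=49: (idle)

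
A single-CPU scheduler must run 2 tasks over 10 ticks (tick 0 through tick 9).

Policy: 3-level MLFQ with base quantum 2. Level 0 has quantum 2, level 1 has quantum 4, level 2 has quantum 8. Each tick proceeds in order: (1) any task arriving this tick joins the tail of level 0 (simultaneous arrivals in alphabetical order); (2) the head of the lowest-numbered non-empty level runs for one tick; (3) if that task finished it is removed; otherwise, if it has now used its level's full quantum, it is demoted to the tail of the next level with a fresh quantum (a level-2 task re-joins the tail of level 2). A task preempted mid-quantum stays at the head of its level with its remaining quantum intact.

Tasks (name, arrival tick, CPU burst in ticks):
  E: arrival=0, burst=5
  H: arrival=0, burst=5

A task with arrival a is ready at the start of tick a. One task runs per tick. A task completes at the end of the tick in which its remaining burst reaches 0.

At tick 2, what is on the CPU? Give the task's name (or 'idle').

running at tick 2 = H

t=0: L0/L1/L2 = EH/-/- → run E
t=1: L0/L1/L2 = EH/-/- → run E
t=2: L0/L1/L2 = H/E/- → run H
t=3: L0/L1/L2 = H/E/- → run H
t=4: L0/L1/L2 = -/EH/- → run E
t=5: L0/L1/L2 = -/EH/- → run E
t=6: L0/L1/L2 = -/EH/- → run E
t=7: L0/L1/L2 = -/H/- → run H
t=8: L0/L1/L2 = -/H/- → run H
t=9: L0/L1/L2 = -/H/- → run H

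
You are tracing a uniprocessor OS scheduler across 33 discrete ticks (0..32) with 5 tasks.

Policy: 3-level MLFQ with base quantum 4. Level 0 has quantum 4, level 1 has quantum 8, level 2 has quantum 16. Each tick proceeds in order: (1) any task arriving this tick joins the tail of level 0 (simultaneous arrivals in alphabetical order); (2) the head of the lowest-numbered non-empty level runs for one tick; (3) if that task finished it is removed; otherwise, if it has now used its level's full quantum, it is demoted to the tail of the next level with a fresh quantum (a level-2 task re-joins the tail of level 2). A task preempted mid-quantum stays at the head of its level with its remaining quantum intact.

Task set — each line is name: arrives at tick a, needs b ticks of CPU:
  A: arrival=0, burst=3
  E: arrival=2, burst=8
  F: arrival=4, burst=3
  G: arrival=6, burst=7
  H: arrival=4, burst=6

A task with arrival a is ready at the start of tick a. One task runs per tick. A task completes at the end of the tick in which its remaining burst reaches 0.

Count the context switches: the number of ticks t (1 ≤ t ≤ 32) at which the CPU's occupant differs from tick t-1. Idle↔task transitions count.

t=0: L0/L1/L2 = A/-/- → run A
t=1: L0/L1/L2 = A/-/- → run A
t=2: L0/L1/L2 = AE/-/- → run A
t=3: L0/L1/L2 = E/-/- → run E
t=4: L0/L1/L2 = EFH/-/- → run E
t=5: L0/L1/L2 = EFH/-/- → run E
t=6: L0/L1/L2 = EFHG/-/- → run E
t=7: L0/L1/L2 = FHG/E/- → run F
t=8: L0/L1/L2 = FHG/E/- → run F
t=9: L0/L1/L2 = FHG/E/- → run F
t=10: L0/L1/L2 = HG/E/- → run H
t=11: L0/L1/L2 = HG/E/- → run H
t=12: L0/L1/L2 = HG/E/- → run H
t=13: L0/L1/L2 = HG/E/- → run H
t=14: L0/L1/L2 = G/EH/- → run G
t=15: L0/L1/L2 = G/EH/- → run G
t=16: L0/L1/L2 = G/EH/- → run G
t=17: L0/L1/L2 = G/EH/- → run G
t=18: L0/L1/L2 = -/EHG/- → run E
t=19: L0/L1/L2 = -/EHG/- → run E
t=20: L0/L1/L2 = -/EHG/- → run E
t=21: L0/L1/L2 = -/EHG/- → run E
t=22: L0/L1/L2 = -/HG/- → run H
t=23: L0/L1/L2 = -/HG/- → run H
t=24: L0/L1/L2 = -/G/- → run G
t=25: L0/L1/L2 = -/G/- → run G
t=26: L0/L1/L2 = -/G/- → run G
t=27: (idle)
t=28: (idle)
t=29: (idle)
t=30: (idle)
t=31: (idle)
t=32: (idle)

context switches = 8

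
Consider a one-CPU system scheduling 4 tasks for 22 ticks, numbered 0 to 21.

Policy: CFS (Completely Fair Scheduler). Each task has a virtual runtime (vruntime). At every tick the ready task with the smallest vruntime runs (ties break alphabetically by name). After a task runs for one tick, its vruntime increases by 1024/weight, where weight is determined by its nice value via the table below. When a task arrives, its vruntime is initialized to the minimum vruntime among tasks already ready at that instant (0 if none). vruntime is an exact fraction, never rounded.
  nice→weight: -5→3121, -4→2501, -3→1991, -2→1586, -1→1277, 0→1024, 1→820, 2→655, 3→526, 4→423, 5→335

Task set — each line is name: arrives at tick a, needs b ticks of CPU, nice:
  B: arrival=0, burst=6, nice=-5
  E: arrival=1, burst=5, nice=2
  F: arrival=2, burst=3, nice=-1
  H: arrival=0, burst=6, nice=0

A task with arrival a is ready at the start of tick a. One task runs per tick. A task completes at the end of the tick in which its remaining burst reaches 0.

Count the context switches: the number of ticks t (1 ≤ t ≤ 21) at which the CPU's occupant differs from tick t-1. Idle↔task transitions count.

t=0: vr[B=0 H=0] → run B
t=1: vr[B=1024/3121 E=0 H=0] → run E
t=2: vr[B=1024/3121 E=1024/655 F=0 H=0] → run F
t=3: vr[B=1024/3121 E=1024/655 F=1024/1277 H=0] → run H
t=4: vr[B=1024/3121 E=1024/655 F=1024/1277 H=1] → run B
t=5: vr[B=2048/3121 E=1024/655 F=1024/1277 H=1] → run B
t=6: vr[B=3072/3121 E=1024/655 F=1024/1277 H=1] → run F
t=7: vr[B=3072/3121 E=1024/655 F=2048/1277 H=1] → run B
t=8: vr[B=4096/3121 E=1024/655 F=2048/1277 H=1] → run H
t=9: vr[B=4096/3121 E=1024/655 F=2048/1277 H=2] → run B
t=10: vr[B=5120/3121 E=1024/655 F=2048/1277 H=2] → run E
t=11: vr[B=5120/3121 E=2048/655 F=2048/1277 H=2] → run F
t=12: vr[B=5120/3121 E=2048/655 H=2] → run B
t=13: vr[E=2048/655 H=2] → run H
t=14: vr[E=2048/655 H=3] → run H
t=15: vr[E=2048/655 H=4] → run E
t=16: vr[E=3072/655 H=4] → run H
t=17: vr[E=3072/655 H=5] → run E
t=18: vr[E=4096/655 H=5] → run H
t=19: vr[E=4096/655] → run E
t=20: (idle)
t=21: (idle)

context switches = 18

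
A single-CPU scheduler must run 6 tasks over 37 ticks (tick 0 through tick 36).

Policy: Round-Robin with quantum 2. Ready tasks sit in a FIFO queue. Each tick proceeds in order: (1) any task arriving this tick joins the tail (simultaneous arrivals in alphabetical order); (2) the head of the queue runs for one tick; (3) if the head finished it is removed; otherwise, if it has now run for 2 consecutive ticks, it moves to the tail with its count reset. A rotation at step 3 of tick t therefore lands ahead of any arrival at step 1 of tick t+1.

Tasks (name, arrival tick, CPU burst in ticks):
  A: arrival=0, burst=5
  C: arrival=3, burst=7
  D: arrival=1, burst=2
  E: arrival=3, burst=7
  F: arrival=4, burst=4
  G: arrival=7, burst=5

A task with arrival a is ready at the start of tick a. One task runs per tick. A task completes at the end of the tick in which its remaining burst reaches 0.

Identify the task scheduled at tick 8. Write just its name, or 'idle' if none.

t=0: queue=[A] q_used=0 → run A
t=1: queue=[A,D] q_used=1 → run A
t=2: queue=[D,A] q_used=0 → run D
t=3: queue=[D,A,C,E] q_used=1 → run D
t=4: queue=[A,C,E,F] q_used=0 → run A
t=5: queue=[A,C,E,F] q_used=1 → run A
t=6: queue=[C,E,F,A] q_used=0 → run C
t=7: queue=[C,E,F,A,G] q_used=1 → run C
t=8: queue=[E,F,A,G,C] q_used=0 → run E
t=9: queue=[E,F,A,G,C] q_used=1 → run E
t=10: queue=[F,A,G,C,E] q_used=0 → run F
t=11: queue=[F,A,G,C,E] q_used=1 → run F
t=12: queue=[A,G,C,E,F] q_used=0 → run A
t=13: queue=[G,C,E,F] q_used=0 → run G
t=14: queue=[G,C,E,F] q_used=1 → run G
t=15: queue=[C,E,F,G] q_used=0 → run C
t=16: queue=[C,E,F,G] q_used=1 → run C
t=17: queue=[E,F,G,C] q_used=0 → run E
t=18: queue=[E,F,G,C] q_used=1 → run E
t=19: queue=[F,G,C,E] q_used=0 → run F
t=20: queue=[F,G,C,E] q_used=1 → run F
t=21: queue=[G,C,E] q_used=0 → run G
t=22: queue=[G,C,E] q_used=1 → run G
t=23: queue=[C,E,G] q_used=0 → run C
t=24: queue=[C,E,G] q_used=1 → run C
t=25: queue=[E,G,C] q_used=0 → run E
t=26: queue=[E,G,C] q_used=1 → run E
t=27: queue=[G,C,E] q_used=0 → run G
t=28: queue=[C,E] q_used=0 → run C
t=29: queue=[E] q_used=0 → run E
t=30: (idle)
t=31: (idle)
t=32: (idle)
t=33: (idle)
t=34: (idle)
t=35: (idle)
t=36: (idle)

running at tick 8 = E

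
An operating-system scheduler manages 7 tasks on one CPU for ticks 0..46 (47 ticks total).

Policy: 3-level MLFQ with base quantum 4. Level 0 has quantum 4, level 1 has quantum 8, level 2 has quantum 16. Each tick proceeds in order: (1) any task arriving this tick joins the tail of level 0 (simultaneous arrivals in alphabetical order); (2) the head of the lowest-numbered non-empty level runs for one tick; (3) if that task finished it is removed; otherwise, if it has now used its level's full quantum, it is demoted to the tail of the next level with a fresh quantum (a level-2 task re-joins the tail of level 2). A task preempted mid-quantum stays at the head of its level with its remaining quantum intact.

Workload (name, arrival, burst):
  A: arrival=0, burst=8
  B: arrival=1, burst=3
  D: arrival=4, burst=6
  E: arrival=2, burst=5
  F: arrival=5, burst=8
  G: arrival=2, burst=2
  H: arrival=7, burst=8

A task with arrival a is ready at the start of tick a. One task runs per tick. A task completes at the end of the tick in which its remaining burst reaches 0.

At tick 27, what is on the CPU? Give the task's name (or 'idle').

running at tick 27 = A

t=0: L0/L1/L2 = A/-/- → run A
t=1: L0/L1/L2 = AB/-/- → run A
t=2: L0/L1/L2 = ABEG/-/- → run A
t=3: L0/L1/L2 = ABEG/-/- → run A
t=4: L0/L1/L2 = BEGD/A/- → run B
t=5: L0/L1/L2 = BEGDF/A/- → run B
t=6: L0/L1/L2 = BEGDF/A/- → run B
t=7: L0/L1/L2 = EGDFH/A/- → run E
t=8: L0/L1/L2 = EGDFH/A/- → run E
t=9: L0/L1/L2 = EGDFH/A/- → run E
t=10: L0/L1/L2 = EGDFH/A/- → run E
t=11: L0/L1/L2 = GDFH/AE/- → run G
t=12: L0/L1/L2 = GDFH/AE/- → run G
t=13: L0/L1/L2 = DFH/AE/- → run D
t=14: L0/L1/L2 = DFH/AE/- → run D
t=15: L0/L1/L2 = DFH/AE/- → run D
t=16: L0/L1/L2 = DFH/AE/- → run D
t=17: L0/L1/L2 = FH/AED/- → run F
t=18: L0/L1/L2 = FH/AED/- → run F
t=19: L0/L1/L2 = FH/AED/- → run F
t=20: L0/L1/L2 = FH/AED/- → run F
t=21: L0/L1/L2 = H/AEDF/- → run H
t=22: L0/L1/L2 = H/AEDF/- → run H
t=23: L0/L1/L2 = H/AEDF/- → run H
t=24: L0/L1/L2 = H/AEDF/- → run H
t=25: L0/L1/L2 = -/AEDFH/- → run A
t=26: L0/L1/L2 = -/AEDFH/- → run A
t=27: L0/L1/L2 = -/AEDFH/- → run A
t=28: L0/L1/L2 = -/AEDFH/- → run A
t=29: L0/L1/L2 = -/EDFH/- → run E
t=30: L0/L1/L2 = -/DFH/- → run D
t=31: L0/L1/L2 = -/DFH/- → run D
t=32: L0/L1/L2 = -/FH/- → run F
t=33: L0/L1/L2 = -/FH/- → run F
t=34: L0/L1/L2 = -/FH/- → run F
t=35: L0/L1/L2 = -/FH/- → run F
t=36: L0/L1/L2 = -/H/- → run H
t=37: L0/L1/L2 = -/H/- → run H
t=38: L0/L1/L2 = -/H/- → run H
t=39: L0/L1/L2 = -/H/- → run H
t=40: (idle)
t=41: (idle)
t=42: (idle)
t=43: (idle)
t=44: (idle)
t=45: (idle)
t=46: (idle)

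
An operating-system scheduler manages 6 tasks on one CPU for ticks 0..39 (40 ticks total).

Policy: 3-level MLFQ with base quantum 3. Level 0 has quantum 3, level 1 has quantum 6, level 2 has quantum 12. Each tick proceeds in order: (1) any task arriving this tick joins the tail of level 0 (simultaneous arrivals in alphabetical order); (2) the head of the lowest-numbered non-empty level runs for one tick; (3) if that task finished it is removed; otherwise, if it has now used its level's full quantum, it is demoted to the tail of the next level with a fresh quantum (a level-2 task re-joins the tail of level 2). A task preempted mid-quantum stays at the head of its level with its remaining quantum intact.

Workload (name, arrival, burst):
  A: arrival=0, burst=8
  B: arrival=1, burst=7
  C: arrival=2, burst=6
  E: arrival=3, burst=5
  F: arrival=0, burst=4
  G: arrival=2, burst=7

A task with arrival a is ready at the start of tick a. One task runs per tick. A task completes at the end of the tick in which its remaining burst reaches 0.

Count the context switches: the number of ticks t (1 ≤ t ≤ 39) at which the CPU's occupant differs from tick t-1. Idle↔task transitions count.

context switches = 12

t=0: L0/L1/L2 = AF/-/- → run A
t=1: L0/L1/L2 = AFB/-/- → run A
t=2: L0/L1/L2 = AFBCG/-/- → run A
t=3: L0/L1/L2 = FBCGE/A/- → run F
t=4: L0/L1/L2 = FBCGE/A/- → run F
t=5: L0/L1/L2 = FBCGE/A/- → run F
t=6: L0/L1/L2 = BCGE/AF/- → run B
t=7: L0/L1/L2 = BCGE/AF/- → run B
t=8: L0/L1/L2 = BCGE/AF/- → run B
t=9: L0/L1/L2 = CGE/AFB/- → run C
t=10: L0/L1/L2 = CGE/AFB/- → run C
t=11: L0/L1/L2 = CGE/AFB/- → run C
t=12: L0/L1/L2 = GE/AFBC/- → run G
t=13: L0/L1/L2 = GE/AFBC/- → run G
t=14: L0/L1/L2 = GE/AFBC/- → run G
t=15: L0/L1/L2 = E/AFBCG/- → run E
t=16: L0/L1/L2 = E/AFBCG/- → run E
t=17: L0/L1/L2 = E/AFBCG/- → run E
t=18: L0/L1/L2 = -/AFBCGE/- → run A
t=19: L0/L1/L2 = -/AFBCGE/- → run A
t=20: L0/L1/L2 = -/AFBCGE/- → run A
t=21: L0/L1/L2 = -/AFBCGE/- → run A
t=22: L0/L1/L2 = -/AFBCGE/- → run A
t=23: L0/L1/L2 = -/FBCGE/- → run F
t=24: L0/L1/L2 = -/BCGE/- → run B
t=25: L0/L1/L2 = -/BCGE/- → run B
t=26: L0/L1/L2 = -/BCGE/- → run B
t=27: L0/L1/L2 = -/BCGE/- → run B
t=28: L0/L1/L2 = -/CGE/- → run C
t=29: L0/L1/L2 = -/CGE/- → run C
t=30: L0/L1/L2 = -/CGE/- → run C
t=31: L0/L1/L2 = -/GE/- → run G
t=32: L0/L1/L2 = -/GE/- → run G
t=33: L0/L1/L2 = -/GE/- → run G
t=34: L0/L1/L2 = -/GE/- → run G
t=35: L0/L1/L2 = -/E/- → run E
t=36: L0/L1/L2 = -/E/- → run E
t=37: (idle)
t=38: (idle)
t=39: (idle)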